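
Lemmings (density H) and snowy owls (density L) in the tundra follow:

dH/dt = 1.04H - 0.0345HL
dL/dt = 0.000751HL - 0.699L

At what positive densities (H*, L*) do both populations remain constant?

Set dL/dt = 0 with L > 0: 0.000751H - 0.699 = 0, so H* = 0.699/0.000751 = 931.
Set dH/dt = 0 with H > 0: 1.04 - 0.0345L = 0, so L* = 1.04/0.0345 = 30.1.

H* ≈ 931, L* ≈ 30.1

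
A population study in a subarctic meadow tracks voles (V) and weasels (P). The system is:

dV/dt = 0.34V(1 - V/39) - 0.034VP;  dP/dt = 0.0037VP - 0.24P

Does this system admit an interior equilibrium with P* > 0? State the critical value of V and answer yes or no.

The predator equation gives dP/dt > 0 only when V > 0.24/0.0037 = 64.9.
Without the predator, V → K = 39. Since 39 < 64.9, the predator cannot invade.

Threshold V = 64.9; K < 64.9, so no, the predator goes extinct.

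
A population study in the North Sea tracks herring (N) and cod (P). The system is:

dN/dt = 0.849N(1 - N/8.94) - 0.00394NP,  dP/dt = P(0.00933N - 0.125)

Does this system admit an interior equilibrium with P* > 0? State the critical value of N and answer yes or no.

Threshold N = 13.4; K < 13.4, so no, the predator goes extinct.

The predator equation gives dP/dt > 0 only when N > 0.125/0.00933 = 13.4.
Without the predator, N → K = 8.94. Since 8.94 < 13.4, the predator cannot invade.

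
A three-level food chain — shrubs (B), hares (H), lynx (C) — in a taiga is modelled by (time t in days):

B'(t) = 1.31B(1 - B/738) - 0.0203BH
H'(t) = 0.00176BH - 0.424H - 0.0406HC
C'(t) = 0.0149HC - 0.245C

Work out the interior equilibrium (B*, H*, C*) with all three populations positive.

B* ≈ 550, H* ≈ 16.4, C* ≈ 13.4

From dC/dt = 0: 0.0149H* = 0.245, so H* = 16.4.
From dB/dt = 0: 1.31(1 - B*/738) = 0.0203·16.4, giving B* = 738·(1 - 0.255) = 550.
From dH/dt = 0: 0.00176·550 - 0.424 = 0.0406C*, so C* = 0.544/0.0406 = 13.4.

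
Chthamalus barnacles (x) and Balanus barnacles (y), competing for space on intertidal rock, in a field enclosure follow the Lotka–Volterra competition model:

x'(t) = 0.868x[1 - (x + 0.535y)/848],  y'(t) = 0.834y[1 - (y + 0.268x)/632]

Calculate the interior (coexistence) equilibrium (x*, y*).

Setting both brackets to zero gives the nullclines x + 0.535y = 848 and 0.268x + y = 632.
Substituting y = 632 - 0.268x into the first: x(1 - 0.535·0.268) = 848 - 0.535·632.
So x* = 510/0.857 = 595, and then y* = 632 - 0.268·595 = 472.

x* ≈ 595, y* ≈ 472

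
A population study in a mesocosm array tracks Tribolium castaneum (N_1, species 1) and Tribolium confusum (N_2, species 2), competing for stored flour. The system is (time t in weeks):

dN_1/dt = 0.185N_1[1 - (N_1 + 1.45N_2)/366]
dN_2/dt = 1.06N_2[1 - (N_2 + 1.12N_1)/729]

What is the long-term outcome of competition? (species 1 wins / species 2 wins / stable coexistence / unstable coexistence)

Compare the nullcline intercepts: K1/α12 = 366/1.45 = 252 < K2 = 729; K2/α21 = 729/1.12 = 651 > K1 = 366.
Since the inequalities point opposite ways, species 2 can invade but species 1 cannot.

species 2 excludes species 1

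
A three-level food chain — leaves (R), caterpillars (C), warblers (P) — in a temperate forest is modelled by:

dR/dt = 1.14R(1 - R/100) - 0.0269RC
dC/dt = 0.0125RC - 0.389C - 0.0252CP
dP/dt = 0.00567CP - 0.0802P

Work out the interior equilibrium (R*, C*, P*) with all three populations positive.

From dP/dt = 0: 0.00567C* = 0.0802, so C* = 14.1.
From dR/dt = 0: 1.14(1 - R*/100) = 0.0269·14.1, giving R* = 100·(1 - 0.334) = 66.6.
From dC/dt = 0: 0.0125·66.6 - 0.389 = 0.0252P*, so P* = 0.444/0.0252 = 17.6.

R* ≈ 66.6, C* ≈ 14.1, P* ≈ 17.6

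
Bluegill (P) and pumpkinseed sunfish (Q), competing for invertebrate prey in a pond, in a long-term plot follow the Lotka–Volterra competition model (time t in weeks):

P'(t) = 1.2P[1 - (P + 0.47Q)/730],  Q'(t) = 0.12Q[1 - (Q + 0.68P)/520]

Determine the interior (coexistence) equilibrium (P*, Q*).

Setting both brackets to zero gives the nullclines P + 0.47Q = 730 and 0.68P + Q = 520.
Substituting Q = 520 - 0.68P into the first: P(1 - 0.47·0.68) = 730 - 0.47·520.
So P* = 486/0.68 = 714, and then Q* = 520 - 0.68·714 = 34.7.

P* ≈ 714, Q* ≈ 34.7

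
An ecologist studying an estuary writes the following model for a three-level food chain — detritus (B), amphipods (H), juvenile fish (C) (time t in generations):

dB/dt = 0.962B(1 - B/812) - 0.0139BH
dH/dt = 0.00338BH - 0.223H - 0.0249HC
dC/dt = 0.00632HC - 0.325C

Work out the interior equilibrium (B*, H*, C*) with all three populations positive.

From dC/dt = 0: 0.00632H* = 0.325, so H* = 51.4.
From dB/dt = 0: 0.962(1 - B*/812) = 0.0139·51.4, giving B* = 812·(1 - 0.743) = 209.
From dH/dt = 0: 0.00338·209 - 0.223 = 0.0249C*, so C* = 0.482/0.0249 = 19.4.

B* ≈ 209, H* ≈ 51.4, C* ≈ 19.4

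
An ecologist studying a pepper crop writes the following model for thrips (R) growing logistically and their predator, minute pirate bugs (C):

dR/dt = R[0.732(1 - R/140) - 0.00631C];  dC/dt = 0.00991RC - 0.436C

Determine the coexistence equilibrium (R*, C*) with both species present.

R* ≈ 44, C* ≈ 79.6

From dC/dt = 0 with C > 0: 0.00991R* = 0.436, so R* = 44.
Substitute into dR/dt = 0: 0.732(1 - 44/140) = 0.00631C*.
The bracket is 0.686, giving C* = 0.502/0.00631 = 79.6.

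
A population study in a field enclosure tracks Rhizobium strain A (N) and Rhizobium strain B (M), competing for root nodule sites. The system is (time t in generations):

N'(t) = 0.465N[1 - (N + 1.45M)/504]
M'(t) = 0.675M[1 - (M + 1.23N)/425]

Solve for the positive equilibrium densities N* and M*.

Setting both brackets to zero gives the nullclines N + 1.45M = 504 and 1.23N + M = 425.
Substituting M = 425 - 1.23N into the first: N(1 - 1.45·1.23) = 504 - 1.45·425.
So N* = -112/-0.783 = 143, and then M* = 425 - 1.23·143 = 249.

N* ≈ 143, M* ≈ 249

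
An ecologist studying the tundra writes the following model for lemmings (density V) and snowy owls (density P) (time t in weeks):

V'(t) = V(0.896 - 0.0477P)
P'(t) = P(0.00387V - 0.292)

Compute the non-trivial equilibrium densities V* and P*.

V* ≈ 75.5, P* ≈ 18.8

Set dP/dt = 0 with P > 0: 0.00387V - 0.292 = 0, so V* = 0.292/0.00387 = 75.5.
Set dV/dt = 0 with V > 0: 0.896 - 0.0477P = 0, so P* = 0.896/0.0477 = 18.8.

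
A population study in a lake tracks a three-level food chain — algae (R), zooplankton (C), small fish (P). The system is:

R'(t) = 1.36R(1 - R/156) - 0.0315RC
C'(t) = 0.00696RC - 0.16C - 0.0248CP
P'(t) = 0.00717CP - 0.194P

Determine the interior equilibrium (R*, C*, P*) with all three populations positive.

R* ≈ 58.2, C* ≈ 27.1, P* ≈ 9.89

From dP/dt = 0: 0.00717C* = 0.194, so C* = 27.1.
From dR/dt = 0: 1.36(1 - R*/156) = 0.0315·27.1, giving R* = 156·(1 - 0.627) = 58.2.
From dC/dt = 0: 0.00696·58.2 - 0.16 = 0.0248P*, so P* = 0.245/0.0248 = 9.89.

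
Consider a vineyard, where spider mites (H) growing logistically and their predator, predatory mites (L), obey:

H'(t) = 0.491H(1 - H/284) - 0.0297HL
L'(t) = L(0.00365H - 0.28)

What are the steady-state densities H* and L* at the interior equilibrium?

H* ≈ 76.7, L* ≈ 12.1

From dL/dt = 0 with L > 0: 0.00365H* = 0.28, so H* = 76.7.
Substitute into dH/dt = 0: 0.491(1 - 76.7/284) = 0.0297L*.
The bracket is 0.73, giving L* = 0.358/0.0297 = 12.1.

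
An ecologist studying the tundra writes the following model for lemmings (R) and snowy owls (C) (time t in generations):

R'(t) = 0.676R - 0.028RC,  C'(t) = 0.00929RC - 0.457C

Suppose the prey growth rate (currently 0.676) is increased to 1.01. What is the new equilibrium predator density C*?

At the interior fixed point, setting dR/dt = 0 with R > 0 fixes C* = (prey growth rate)/(RC coefficient) — independent of the other coefficients.
With the change, C* = 1.01/0.028 = 36.1; it rises from 24.1.

C* ≈ 36.1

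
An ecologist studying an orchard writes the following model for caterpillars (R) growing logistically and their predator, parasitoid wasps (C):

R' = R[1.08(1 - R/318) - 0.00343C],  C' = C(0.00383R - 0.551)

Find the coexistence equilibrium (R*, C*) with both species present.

From dC/dt = 0 with C > 0: 0.00383R* = 0.551, so R* = 144.
Substitute into dR/dt = 0: 1.08(1 - 144/318) = 0.00343C*.
The bracket is 0.548, giving C* = 0.591/0.00343 = 172.

R* ≈ 144, C* ≈ 172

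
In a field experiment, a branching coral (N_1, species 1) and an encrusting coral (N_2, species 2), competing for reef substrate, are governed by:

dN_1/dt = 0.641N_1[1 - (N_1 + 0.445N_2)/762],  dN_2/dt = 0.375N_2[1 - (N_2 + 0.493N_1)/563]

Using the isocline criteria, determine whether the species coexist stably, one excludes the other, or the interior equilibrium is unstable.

Compare the nullcline intercepts: K1/α12 = 762/0.445 = 1710 > K2 = 563; K2/α21 = 563/0.493 = 1140 > K1 = 762.
Since both inequalities hold, each species can invade when rare, so the interior equilibrium is stable.

stable coexistence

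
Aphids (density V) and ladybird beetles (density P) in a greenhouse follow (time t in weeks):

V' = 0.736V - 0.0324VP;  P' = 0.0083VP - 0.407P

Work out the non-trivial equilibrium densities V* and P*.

Set dP/dt = 0 with P > 0: 0.0083V - 0.407 = 0, so V* = 0.407/0.0083 = 49.
Set dV/dt = 0 with V > 0: 0.736 - 0.0324P = 0, so P* = 0.736/0.0324 = 22.7.

V* ≈ 49, P* ≈ 22.7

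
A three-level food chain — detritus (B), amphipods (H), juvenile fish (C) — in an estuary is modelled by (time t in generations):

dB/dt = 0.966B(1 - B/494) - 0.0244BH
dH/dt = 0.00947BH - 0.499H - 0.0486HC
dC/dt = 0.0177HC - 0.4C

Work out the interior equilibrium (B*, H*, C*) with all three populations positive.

From dC/dt = 0: 0.0177H* = 0.4, so H* = 22.6.
From dB/dt = 0: 0.966(1 - B*/494) = 0.0244·22.6, giving B* = 494·(1 - 0.571) = 212.
From dH/dt = 0: 0.00947·212 - 0.499 = 0.0486C*, so C* = 1.51/0.0486 = 31.

B* ≈ 212, H* ≈ 22.6, C* ≈ 31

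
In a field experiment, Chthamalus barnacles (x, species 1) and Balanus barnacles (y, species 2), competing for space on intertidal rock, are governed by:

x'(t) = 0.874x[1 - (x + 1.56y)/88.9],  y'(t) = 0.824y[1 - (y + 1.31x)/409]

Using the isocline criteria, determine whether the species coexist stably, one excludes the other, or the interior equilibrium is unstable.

Compare the nullcline intercepts: K1/α12 = 88.9/1.56 = 57 < K2 = 409; K2/α21 = 409/1.31 = 312 > K1 = 88.9.
Since the inequalities point opposite ways, species 2 can invade but species 1 cannot.

species 2 excludes species 1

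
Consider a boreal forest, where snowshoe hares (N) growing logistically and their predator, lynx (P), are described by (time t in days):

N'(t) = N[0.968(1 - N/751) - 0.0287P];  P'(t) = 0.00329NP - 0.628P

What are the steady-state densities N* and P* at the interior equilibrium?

N* ≈ 191, P* ≈ 25.2

From dP/dt = 0 with P > 0: 0.00329N* = 0.628, so N* = 191.
Substitute into dN/dt = 0: 0.968(1 - 191/751) = 0.0287P*.
The bracket is 0.746, giving P* = 0.722/0.0287 = 25.2.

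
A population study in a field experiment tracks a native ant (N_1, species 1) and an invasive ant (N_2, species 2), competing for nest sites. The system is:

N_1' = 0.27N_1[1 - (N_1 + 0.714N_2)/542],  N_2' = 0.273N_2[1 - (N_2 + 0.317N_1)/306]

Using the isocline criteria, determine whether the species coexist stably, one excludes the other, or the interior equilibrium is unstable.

stable coexistence

Compare the nullcline intercepts: K1/α12 = 542/0.714 = 759 > K2 = 306; K2/α21 = 306/0.317 = 965 > K1 = 542.
Since both inequalities hold, each species can invade when rare, so the interior equilibrium is stable.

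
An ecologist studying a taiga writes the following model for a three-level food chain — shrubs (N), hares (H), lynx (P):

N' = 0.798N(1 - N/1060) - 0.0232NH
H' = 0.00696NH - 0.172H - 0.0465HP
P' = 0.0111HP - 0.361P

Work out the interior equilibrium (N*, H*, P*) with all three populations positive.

From dP/dt = 0: 0.0111H* = 0.361, so H* = 32.5.
From dN/dt = 0: 0.798(1 - N*/1060) = 0.0232·32.5, giving N* = 1060·(1 - 0.946) = 57.8.
From dH/dt = 0: 0.00696·57.8 - 0.172 = 0.0465P*, so P* = 0.23/0.0465 = 4.95.

N* ≈ 57.8, H* ≈ 32.5, P* ≈ 4.95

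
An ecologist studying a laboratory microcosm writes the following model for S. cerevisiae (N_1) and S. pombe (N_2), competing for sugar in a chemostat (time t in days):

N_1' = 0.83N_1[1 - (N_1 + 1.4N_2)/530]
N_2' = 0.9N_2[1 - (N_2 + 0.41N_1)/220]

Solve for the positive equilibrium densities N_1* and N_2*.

N_1* ≈ 521, N_2* ≈ 6.34

Setting both brackets to zero gives the nullclines N_1 + 1.4N_2 = 530 and 0.41N_1 + N_2 = 220.
Substituting N_2 = 220 - 0.41N_1 into the first: N_1(1 - 1.4·0.41) = 530 - 1.4·220.
So N_1* = 222/0.426 = 521, and then N_2* = 220 - 0.41·521 = 6.34.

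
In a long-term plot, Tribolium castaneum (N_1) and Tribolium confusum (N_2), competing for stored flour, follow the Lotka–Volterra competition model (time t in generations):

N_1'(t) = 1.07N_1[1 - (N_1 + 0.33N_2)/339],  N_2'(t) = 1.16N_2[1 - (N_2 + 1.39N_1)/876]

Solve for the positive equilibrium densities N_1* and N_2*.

Setting both brackets to zero gives the nullclines N_1 + 0.33N_2 = 339 and 1.39N_1 + N_2 = 876.
Substituting N_2 = 876 - 1.39N_1 into the first: N_1(1 - 0.33·1.39) = 339 - 0.33·876.
So N_1* = 49.9/0.541 = 92.2, and then N_2* = 876 - 1.39·92.2 = 748.

N_1* ≈ 92.2, N_2* ≈ 748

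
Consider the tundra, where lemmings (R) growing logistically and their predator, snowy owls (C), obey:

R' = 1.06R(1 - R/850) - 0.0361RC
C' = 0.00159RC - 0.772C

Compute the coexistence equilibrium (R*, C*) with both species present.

R* ≈ 486, C* ≈ 12.6

From dC/dt = 0 with C > 0: 0.00159R* = 0.772, so R* = 486.
Substitute into dR/dt = 0: 1.06(1 - 486/850) = 0.0361C*.
The bracket is 0.429, giving C* = 0.455/0.0361 = 12.6.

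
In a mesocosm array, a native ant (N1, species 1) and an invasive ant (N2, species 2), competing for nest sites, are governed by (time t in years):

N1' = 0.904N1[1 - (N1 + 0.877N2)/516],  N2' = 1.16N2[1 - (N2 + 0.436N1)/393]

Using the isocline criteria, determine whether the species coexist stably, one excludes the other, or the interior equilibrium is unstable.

stable coexistence

Compare the nullcline intercepts: K1/α12 = 516/0.877 = 588 > K2 = 393; K2/α21 = 393/0.436 = 901 > K1 = 516.
Since both inequalities hold, each species can invade when rare, so the interior equilibrium is stable.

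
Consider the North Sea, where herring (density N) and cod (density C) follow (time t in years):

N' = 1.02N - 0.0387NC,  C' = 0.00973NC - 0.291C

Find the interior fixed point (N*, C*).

N* ≈ 29.9, C* ≈ 26.4

Set dC/dt = 0 with C > 0: 0.00973N - 0.291 = 0, so N* = 0.291/0.00973 = 29.9.
Set dN/dt = 0 with N > 0: 1.02 - 0.0387C = 0, so C* = 1.02/0.0387 = 26.4.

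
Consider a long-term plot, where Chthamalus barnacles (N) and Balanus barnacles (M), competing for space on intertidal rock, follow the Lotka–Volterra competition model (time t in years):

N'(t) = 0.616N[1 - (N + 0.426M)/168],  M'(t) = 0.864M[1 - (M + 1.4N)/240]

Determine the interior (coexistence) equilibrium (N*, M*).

N* ≈ 163, M* ≈ 11.9

Setting both brackets to zero gives the nullclines N + 0.426M = 168 and 1.4N + M = 240.
Substituting M = 240 - 1.4N into the first: N(1 - 0.426·1.4) = 168 - 0.426·240.
So N* = 65.8/0.404 = 163, and then M* = 240 - 1.4·163 = 11.9.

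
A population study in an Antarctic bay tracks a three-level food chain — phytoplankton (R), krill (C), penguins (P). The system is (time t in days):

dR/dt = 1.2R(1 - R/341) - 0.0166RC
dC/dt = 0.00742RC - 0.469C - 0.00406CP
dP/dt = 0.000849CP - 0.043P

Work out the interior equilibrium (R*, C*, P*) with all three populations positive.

From dP/dt = 0: 0.000849C* = 0.043, so C* = 50.6.
From dR/dt = 0: 1.2(1 - R*/341) = 0.0166·50.6, giving R* = 341·(1 - 0.701) = 102.
From dC/dt = 0: 0.00742·102 - 0.469 = 0.00406P*, so P* = 0.288/0.00406 = 71.1.

R* ≈ 102, C* ≈ 50.6, P* ≈ 71.1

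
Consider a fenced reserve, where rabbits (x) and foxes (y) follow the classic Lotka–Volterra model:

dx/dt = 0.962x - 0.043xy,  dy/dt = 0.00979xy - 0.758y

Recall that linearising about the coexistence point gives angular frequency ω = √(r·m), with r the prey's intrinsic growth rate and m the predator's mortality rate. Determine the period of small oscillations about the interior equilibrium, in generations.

Here r = 0.962 and m = 0.758, so r·m = 0.729.
ω = √0.729 = 0.854 per generation, hence T = 2π/ω ≈ 7.36 generations.

T ≈ 7.36 generations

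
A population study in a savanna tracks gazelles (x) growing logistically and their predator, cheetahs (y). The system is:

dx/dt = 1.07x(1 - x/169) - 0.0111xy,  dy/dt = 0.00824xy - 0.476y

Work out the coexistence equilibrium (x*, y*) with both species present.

x* ≈ 57.8, y* ≈ 63.4

From dy/dt = 0 with y > 0: 0.00824x* = 0.476, so x* = 57.8.
Substitute into dx/dt = 0: 1.07(1 - 57.8/169) = 0.0111y*.
The bracket is 0.658, giving y* = 0.704/0.0111 = 63.4.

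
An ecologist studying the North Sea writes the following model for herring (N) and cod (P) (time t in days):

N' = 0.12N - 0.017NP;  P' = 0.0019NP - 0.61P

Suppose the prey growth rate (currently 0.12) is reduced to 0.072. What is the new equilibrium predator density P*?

P* ≈ 4.24

At the interior fixed point, setting dN/dt = 0 with N > 0 fixes P* = (prey growth rate)/(NP coefficient) — independent of the other coefficients.
With the change, P* = 0.072/0.017 = 4.24; it falls from 7.06.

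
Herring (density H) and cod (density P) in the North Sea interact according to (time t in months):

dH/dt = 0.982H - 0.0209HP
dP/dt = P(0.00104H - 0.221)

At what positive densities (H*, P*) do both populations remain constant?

H* ≈ 213, P* ≈ 47

Set dP/dt = 0 with P > 0: 0.00104H - 0.221 = 0, so H* = 0.221/0.00104 = 213.
Set dH/dt = 0 with H > 0: 0.982 - 0.0209P = 0, so P* = 0.982/0.0209 = 47.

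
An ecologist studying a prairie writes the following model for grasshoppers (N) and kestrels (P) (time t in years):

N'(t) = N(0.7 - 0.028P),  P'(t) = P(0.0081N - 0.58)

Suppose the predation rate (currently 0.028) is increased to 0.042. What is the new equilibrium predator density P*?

P* ≈ 16.7

At the interior fixed point, setting dN/dt = 0 with N > 0 fixes P* = (prey growth rate)/(NP coefficient) — independent of the other coefficients.
With the change, P* = 0.7/0.042 = 16.7; it falls from 25.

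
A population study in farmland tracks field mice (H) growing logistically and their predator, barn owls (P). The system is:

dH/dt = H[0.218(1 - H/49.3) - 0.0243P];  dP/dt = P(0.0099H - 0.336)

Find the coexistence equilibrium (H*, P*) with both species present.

From dP/dt = 0 with P > 0: 0.0099H* = 0.336, so H* = 33.9.
Substitute into dH/dt = 0: 0.218(1 - 33.9/49.3) = 0.0243P*.
The bracket is 0.312, giving P* = 0.0679/0.0243 = 2.8.

H* ≈ 33.9, P* ≈ 2.8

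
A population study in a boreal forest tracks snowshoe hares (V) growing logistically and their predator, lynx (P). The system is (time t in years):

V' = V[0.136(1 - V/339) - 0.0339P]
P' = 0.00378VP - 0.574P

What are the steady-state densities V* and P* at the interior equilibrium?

From dP/dt = 0 with P > 0: 0.00378V* = 0.574, so V* = 152.
Substitute into dV/dt = 0: 0.136(1 - 152/339) = 0.0339P*.
The bracket is 0.552, giving P* = 0.0751/0.0339 = 2.21.

V* ≈ 152, P* ≈ 2.21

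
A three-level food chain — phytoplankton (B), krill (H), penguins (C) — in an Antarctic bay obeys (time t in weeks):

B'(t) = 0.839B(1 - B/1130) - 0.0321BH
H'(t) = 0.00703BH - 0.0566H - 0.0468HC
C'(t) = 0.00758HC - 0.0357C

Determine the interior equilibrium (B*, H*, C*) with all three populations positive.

B* ≈ 926, H* ≈ 4.71, C* ≈ 138

From dC/dt = 0: 0.00758H* = 0.0357, so H* = 4.71.
From dB/dt = 0: 0.839(1 - B*/1130) = 0.0321·4.71, giving B* = 1130·(1 - 0.18) = 926.
From dH/dt = 0: 0.00703·926 - 0.0566 = 0.0468C*, so C* = 6.46/0.0468 = 138.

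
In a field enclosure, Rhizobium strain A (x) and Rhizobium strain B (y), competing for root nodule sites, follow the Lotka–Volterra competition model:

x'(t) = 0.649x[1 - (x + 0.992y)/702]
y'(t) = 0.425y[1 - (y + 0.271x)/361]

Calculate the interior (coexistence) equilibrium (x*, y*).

Setting both brackets to zero gives the nullclines x + 0.992y = 702 and 0.271x + y = 361.
Substituting y = 361 - 0.271x into the first: x(1 - 0.992·0.271) = 702 - 0.992·361.
So x* = 344/0.731 = 470, and then y* = 361 - 0.271·470 = 234.

x* ≈ 470, y* ≈ 234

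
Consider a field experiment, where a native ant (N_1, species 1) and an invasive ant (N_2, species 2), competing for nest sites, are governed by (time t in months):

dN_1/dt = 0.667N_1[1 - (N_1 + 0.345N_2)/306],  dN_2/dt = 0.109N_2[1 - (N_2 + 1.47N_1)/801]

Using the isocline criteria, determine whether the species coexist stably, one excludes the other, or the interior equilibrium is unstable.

stable coexistence

Compare the nullcline intercepts: K1/α12 = 306/0.345 = 887 > K2 = 801; K2/α21 = 801/1.47 = 545 > K1 = 306.
Since both inequalities hold, each species can invade when rare, so the interior equilibrium is stable.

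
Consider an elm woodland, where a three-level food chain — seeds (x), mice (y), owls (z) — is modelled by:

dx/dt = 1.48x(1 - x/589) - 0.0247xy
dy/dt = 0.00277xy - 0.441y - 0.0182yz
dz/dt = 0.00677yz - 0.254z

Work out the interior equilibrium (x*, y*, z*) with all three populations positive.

x* ≈ 220, y* ≈ 37.5, z* ≈ 9.28

From dz/dt = 0: 0.00677y* = 0.254, so y* = 37.5.
From dx/dt = 0: 1.48(1 - x*/589) = 0.0247·37.5, giving x* = 589·(1 - 0.626) = 220.
From dy/dt = 0: 0.00277·220 - 0.441 = 0.0182z*, so z* = 0.169/0.0182 = 9.28.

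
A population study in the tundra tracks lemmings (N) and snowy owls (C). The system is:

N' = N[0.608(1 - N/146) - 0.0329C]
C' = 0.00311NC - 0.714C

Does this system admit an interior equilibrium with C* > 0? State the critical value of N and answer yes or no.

The predator equation gives dC/dt > 0 only when N > 0.714/0.00311 = 230.
Without the predator, N → K = 146. Since 146 < 230, the predator cannot invade.

Threshold N = 230; K < 230, so no, the predator goes extinct.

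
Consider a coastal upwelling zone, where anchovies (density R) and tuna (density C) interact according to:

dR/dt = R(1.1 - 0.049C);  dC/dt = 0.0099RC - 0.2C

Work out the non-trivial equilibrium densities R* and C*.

Set dC/dt = 0 with C > 0: 0.0099R - 0.2 = 0, so R* = 0.2/0.0099 = 20.2.
Set dR/dt = 0 with R > 0: 1.1 - 0.049C = 0, so C* = 1.1/0.049 = 22.4.

R* ≈ 20.2, C* ≈ 22.4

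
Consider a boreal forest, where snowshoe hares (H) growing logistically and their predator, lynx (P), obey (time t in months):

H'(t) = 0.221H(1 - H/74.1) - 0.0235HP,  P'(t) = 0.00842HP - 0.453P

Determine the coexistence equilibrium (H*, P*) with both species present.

From dP/dt = 0 with P > 0: 0.00842H* = 0.453, so H* = 53.8.
Substitute into dH/dt = 0: 0.221(1 - 53.8/74.1) = 0.0235P*.
The bracket is 0.274, giving P* = 0.0605/0.0235 = 2.58.

H* ≈ 53.8, P* ≈ 2.58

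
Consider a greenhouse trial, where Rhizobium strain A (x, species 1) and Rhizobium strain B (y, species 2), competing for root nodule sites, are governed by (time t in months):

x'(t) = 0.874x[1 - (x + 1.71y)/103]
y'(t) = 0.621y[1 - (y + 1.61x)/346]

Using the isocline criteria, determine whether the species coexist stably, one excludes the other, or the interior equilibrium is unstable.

Compare the nullcline intercepts: K1/α12 = 103/1.71 = 60.2 < K2 = 346; K2/α21 = 346/1.61 = 215 > K1 = 103.
Since the inequalities point opposite ways, species 2 can invade but species 1 cannot.

species 2 excludes species 1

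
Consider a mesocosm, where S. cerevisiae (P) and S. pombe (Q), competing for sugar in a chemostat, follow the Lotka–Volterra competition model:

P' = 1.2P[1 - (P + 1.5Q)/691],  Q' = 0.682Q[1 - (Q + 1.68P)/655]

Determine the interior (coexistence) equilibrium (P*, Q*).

Setting both brackets to zero gives the nullclines P + 1.5Q = 691 and 1.68P + Q = 655.
Substituting Q = 655 - 1.68P into the first: P(1 - 1.5·1.68) = 691 - 1.5·655.
So P* = -292/-1.52 = 192, and then Q* = 655 - 1.68·192 = 333.

P* ≈ 192, Q* ≈ 333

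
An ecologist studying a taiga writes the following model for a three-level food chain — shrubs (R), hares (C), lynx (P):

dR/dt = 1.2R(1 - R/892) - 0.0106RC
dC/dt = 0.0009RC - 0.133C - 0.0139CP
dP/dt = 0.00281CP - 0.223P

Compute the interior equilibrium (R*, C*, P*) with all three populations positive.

From dP/dt = 0: 0.00281C* = 0.223, so C* = 79.4.
From dR/dt = 0: 1.2(1 - R*/892) = 0.0106·79.4, giving R* = 892·(1 - 0.701) = 267.
From dC/dt = 0: 0.0009·267 - 0.133 = 0.0139P*, so P* = 0.107/0.0139 = 7.7.

R* ≈ 267, C* ≈ 79.4, P* ≈ 7.7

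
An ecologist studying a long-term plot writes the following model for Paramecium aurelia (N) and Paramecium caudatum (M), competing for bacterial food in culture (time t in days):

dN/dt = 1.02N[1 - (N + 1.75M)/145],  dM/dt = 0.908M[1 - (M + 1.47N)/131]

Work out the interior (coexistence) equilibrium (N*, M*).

Setting both brackets to zero gives the nullclines N + 1.75M = 145 and 1.47N + M = 131.
Substituting M = 131 - 1.47N into the first: N(1 - 1.75·1.47) = 145 - 1.75·131.
So N* = -84.2/-1.57 = 53.6, and then M* = 131 - 1.47·53.6 = 52.2.

N* ≈ 53.6, M* ≈ 52.2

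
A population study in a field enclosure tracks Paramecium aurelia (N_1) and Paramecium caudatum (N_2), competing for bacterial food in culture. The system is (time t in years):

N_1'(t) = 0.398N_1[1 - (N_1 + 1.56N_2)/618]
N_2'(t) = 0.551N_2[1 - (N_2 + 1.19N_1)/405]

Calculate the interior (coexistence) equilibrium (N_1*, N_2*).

N_1* ≈ 16.1, N_2* ≈ 386

Setting both brackets to zero gives the nullclines N_1 + 1.56N_2 = 618 and 1.19N_1 + N_2 = 405.
Substituting N_2 = 405 - 1.19N_1 into the first: N_1(1 - 1.56·1.19) = 618 - 1.56·405.
So N_1* = -13.8/-0.856 = 16.1, and then N_2* = 405 - 1.19·16.1 = 386.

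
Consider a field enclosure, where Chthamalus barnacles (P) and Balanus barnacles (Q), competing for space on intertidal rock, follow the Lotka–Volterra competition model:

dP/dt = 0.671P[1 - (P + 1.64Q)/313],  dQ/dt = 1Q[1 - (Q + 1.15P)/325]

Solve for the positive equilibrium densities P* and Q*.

P* ≈ 248, Q* ≈ 39.4

Setting both brackets to zero gives the nullclines P + 1.64Q = 313 and 1.15P + Q = 325.
Substituting Q = 325 - 1.15P into the first: P(1 - 1.64·1.15) = 313 - 1.64·325.
So P* = -220/-0.886 = 248, and then Q* = 325 - 1.15·248 = 39.4.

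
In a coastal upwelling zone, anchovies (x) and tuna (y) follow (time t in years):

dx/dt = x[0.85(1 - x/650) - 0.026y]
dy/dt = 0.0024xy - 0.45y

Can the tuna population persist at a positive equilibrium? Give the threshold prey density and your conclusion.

The predator equation gives dy/dt > 0 only when x > 0.45/0.0024 = 188.
Without the predator, x → K = 650. Since 650 > 188, the predator can invade and persist.

Threshold x = 188; K > 188, so yes, the predator persists.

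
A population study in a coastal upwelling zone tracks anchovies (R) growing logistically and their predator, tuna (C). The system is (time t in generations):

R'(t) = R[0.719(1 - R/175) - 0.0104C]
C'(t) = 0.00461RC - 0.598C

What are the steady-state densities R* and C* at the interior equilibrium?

R* ≈ 130, C* ≈ 17.9

From dC/dt = 0 with C > 0: 0.00461R* = 0.598, so R* = 130.
Substitute into dR/dt = 0: 0.719(1 - 130/175) = 0.0104C*.
The bracket is 0.259, giving C* = 0.186/0.0104 = 17.9.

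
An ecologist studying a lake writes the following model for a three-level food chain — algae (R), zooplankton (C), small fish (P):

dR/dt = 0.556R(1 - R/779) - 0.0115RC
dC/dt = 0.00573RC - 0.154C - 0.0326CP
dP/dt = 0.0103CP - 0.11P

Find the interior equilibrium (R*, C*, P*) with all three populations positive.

From dP/dt = 0: 0.0103C* = 0.11, so C* = 10.7.
From dR/dt = 0: 0.556(1 - R*/779) = 0.0115·10.7, giving R* = 779·(1 - 0.221) = 607.
From dC/dt = 0: 0.00573·607 - 0.154 = 0.0326P*, so P* = 3.32/0.0326 = 102.

R* ≈ 607, C* ≈ 10.7, P* ≈ 102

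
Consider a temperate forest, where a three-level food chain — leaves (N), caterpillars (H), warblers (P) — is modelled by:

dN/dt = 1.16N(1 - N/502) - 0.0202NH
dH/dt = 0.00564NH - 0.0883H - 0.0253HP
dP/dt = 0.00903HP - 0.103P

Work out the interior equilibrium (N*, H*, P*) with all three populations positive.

N* ≈ 402, H* ≈ 11.4, P* ≈ 86.2

From dP/dt = 0: 0.00903H* = 0.103, so H* = 11.4.
From dN/dt = 0: 1.16(1 - N*/502) = 0.0202·11.4, giving N* = 502·(1 - 0.199) = 402.
From dH/dt = 0: 0.00564·402 - 0.0883 = 0.0253P*, so P* = 2.18/0.0253 = 86.2.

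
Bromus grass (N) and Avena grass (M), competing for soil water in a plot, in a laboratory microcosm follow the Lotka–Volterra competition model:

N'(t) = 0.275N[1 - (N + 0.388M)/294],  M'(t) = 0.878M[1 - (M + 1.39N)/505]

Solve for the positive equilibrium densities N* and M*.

N* ≈ 213, M* ≈ 209

Setting both brackets to zero gives the nullclines N + 0.388M = 294 and 1.39N + M = 505.
Substituting M = 505 - 1.39N into the first: N(1 - 0.388·1.39) = 294 - 0.388·505.
So N* = 98.1/0.461 = 213, and then M* = 505 - 1.39·213 = 209.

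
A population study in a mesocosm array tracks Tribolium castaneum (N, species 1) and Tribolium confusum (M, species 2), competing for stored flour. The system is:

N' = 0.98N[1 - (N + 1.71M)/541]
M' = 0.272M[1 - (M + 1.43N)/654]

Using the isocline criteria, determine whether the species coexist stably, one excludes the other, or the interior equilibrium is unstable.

Compare the nullcline intercepts: K1/α12 = 541/1.71 = 316 < K2 = 654; K2/α21 = 654/1.43 = 457 < K1 = 541.
Since both are reversed, neither can invade when rare; the interior point is a saddle.

unstable coexistence (outcome depends on initial conditions)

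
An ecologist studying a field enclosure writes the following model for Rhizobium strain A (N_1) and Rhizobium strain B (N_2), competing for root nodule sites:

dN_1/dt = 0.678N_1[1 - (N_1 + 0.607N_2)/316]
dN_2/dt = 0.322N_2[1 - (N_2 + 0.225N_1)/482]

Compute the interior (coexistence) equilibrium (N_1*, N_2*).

Setting both brackets to zero gives the nullclines N_1 + 0.607N_2 = 316 and 0.225N_1 + N_2 = 482.
Substituting N_2 = 482 - 0.225N_1 into the first: N_1(1 - 0.607·0.225) = 316 - 0.607·482.
So N_1* = 23.4/0.863 = 27.1, and then N_2* = 482 - 0.225·27.1 = 476.

N_1* ≈ 27.1, N_2* ≈ 476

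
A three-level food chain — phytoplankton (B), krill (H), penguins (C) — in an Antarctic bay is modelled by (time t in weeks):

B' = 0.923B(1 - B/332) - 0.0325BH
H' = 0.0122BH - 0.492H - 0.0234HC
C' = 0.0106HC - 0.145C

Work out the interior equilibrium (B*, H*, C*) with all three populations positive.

B* ≈ 172, H* ≈ 13.7, C* ≈ 68.7

From dC/dt = 0: 0.0106H* = 0.145, so H* = 13.7.
From dB/dt = 0: 0.923(1 - B*/332) = 0.0325·13.7, giving B* = 332·(1 - 0.482) = 172.
From dH/dt = 0: 0.0122·172 - 0.492 = 0.0234C*, so C* = 1.61/0.0234 = 68.7.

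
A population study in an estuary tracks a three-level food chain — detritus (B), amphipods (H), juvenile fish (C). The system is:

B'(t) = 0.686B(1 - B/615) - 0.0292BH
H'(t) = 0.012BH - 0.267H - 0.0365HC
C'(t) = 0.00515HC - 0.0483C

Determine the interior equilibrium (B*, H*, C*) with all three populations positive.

B* ≈ 369, H* ≈ 9.38, C* ≈ 114

From dC/dt = 0: 0.00515H* = 0.0483, so H* = 9.38.
From dB/dt = 0: 0.686(1 - B*/615) = 0.0292·9.38, giving B* = 615·(1 - 0.399) = 369.
From dH/dt = 0: 0.012·369 - 0.267 = 0.0365C*, so C* = 4.17/0.0365 = 114.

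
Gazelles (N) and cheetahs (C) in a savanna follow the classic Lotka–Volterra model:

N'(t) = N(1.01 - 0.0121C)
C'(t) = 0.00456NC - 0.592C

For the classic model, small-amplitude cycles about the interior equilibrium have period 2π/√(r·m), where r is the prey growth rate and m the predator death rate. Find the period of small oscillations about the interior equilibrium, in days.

T ≈ 8.13 days

Here r = 1.01 and m = 0.592, so r·m = 0.598.
ω = √0.598 = 0.773 per day, hence T = 2π/ω ≈ 8.13 days.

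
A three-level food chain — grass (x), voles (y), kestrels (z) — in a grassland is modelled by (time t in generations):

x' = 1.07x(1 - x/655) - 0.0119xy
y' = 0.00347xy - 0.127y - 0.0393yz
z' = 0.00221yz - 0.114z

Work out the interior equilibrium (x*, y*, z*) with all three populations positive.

From dz/dt = 0: 0.00221y* = 0.114, so y* = 51.6.
From dx/dt = 0: 1.07(1 - x*/655) = 0.0119·51.6, giving x* = 655·(1 - 0.574) = 279.
From dy/dt = 0: 0.00347·279 - 0.127 = 0.0393z*, so z* = 0.842/0.0393 = 21.4.

x* ≈ 279, y* ≈ 51.6, z* ≈ 21.4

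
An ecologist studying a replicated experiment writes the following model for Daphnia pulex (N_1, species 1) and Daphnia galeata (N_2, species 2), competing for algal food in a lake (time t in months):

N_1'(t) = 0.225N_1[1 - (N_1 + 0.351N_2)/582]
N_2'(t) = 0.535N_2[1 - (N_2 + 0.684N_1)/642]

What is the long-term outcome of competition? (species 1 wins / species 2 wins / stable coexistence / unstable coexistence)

stable coexistence

Compare the nullcline intercepts: K1/α12 = 582/0.351 = 1660 > K2 = 642; K2/α21 = 642/0.684 = 939 > K1 = 582.
Since both inequalities hold, each species can invade when rare, so the interior equilibrium is stable.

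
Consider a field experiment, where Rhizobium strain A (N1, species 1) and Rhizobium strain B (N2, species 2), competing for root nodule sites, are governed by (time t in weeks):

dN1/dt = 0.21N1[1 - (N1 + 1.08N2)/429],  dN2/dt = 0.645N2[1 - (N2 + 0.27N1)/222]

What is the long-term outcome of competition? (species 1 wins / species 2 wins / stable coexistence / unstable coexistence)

Compare the nullcline intercepts: K1/α12 = 429/1.08 = 397 > K2 = 222; K2/α21 = 222/0.27 = 822 > K1 = 429.
Since both inequalities hold, each species can invade when rare, so the interior equilibrium is stable.

stable coexistence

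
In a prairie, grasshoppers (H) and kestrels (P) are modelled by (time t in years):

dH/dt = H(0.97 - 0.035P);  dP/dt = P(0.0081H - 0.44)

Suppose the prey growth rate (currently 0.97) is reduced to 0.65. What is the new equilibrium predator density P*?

At the interior fixed point, setting dH/dt = 0 with H > 0 fixes P* = (prey growth rate)/(HP coefficient) — independent of the other coefficients.
With the change, P* = 0.65/0.035 = 18.6; it falls from 27.7.

P* ≈ 18.6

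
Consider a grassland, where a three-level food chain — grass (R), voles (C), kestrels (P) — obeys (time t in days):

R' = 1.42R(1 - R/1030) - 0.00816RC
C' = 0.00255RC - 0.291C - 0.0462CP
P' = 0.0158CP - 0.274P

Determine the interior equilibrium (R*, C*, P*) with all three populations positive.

R* ≈ 927, C* ≈ 17.3, P* ≈ 44.9

From dP/dt = 0: 0.0158C* = 0.274, so C* = 17.3.
From dR/dt = 0: 1.42(1 - R*/1030) = 0.00816·17.3, giving R* = 1030·(1 - 0.0997) = 927.
From dC/dt = 0: 0.00255·927 - 0.291 = 0.0462P*, so P* = 2.07/0.0462 = 44.9.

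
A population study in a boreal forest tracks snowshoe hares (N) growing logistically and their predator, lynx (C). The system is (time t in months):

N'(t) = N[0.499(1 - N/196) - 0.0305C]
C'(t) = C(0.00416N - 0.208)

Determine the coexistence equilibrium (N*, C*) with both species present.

N* ≈ 50, C* ≈ 12.2

From dC/dt = 0 with C > 0: 0.00416N* = 0.208, so N* = 50.
Substitute into dN/dt = 0: 0.499(1 - 50/196) = 0.0305C*.
The bracket is 0.745, giving C* = 0.372/0.0305 = 12.2.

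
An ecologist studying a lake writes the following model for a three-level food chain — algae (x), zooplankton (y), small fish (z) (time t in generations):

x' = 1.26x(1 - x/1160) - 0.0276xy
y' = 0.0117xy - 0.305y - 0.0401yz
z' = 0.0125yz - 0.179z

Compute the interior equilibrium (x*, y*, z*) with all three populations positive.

From dz/dt = 0: 0.0125y* = 0.179, so y* = 14.3.
From dx/dt = 0: 1.26(1 - x*/1160) = 0.0276·14.3, giving x* = 1160·(1 - 0.314) = 796.
From dy/dt = 0: 0.0117·796 - 0.305 = 0.0401z*, so z* = 9.01/0.0401 = 225.

x* ≈ 796, y* ≈ 14.3, z* ≈ 225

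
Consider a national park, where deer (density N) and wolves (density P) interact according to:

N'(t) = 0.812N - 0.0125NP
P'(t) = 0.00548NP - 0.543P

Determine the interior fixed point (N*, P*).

Set dP/dt = 0 with P > 0: 0.00548N - 0.543 = 0, so N* = 0.543/0.00548 = 99.1.
Set dN/dt = 0 with N > 0: 0.812 - 0.0125P = 0, so P* = 0.812/0.0125 = 65.

N* ≈ 99.1, P* ≈ 65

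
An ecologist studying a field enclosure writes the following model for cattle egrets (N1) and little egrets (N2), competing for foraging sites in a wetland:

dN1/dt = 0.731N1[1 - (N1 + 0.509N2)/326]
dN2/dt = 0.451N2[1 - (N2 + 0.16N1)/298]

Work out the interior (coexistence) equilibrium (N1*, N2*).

N1* ≈ 190, N2* ≈ 268

Setting both brackets to zero gives the nullclines N1 + 0.509N2 = 326 and 0.16N1 + N2 = 298.
Substituting N2 = 298 - 0.16N1 into the first: N1(1 - 0.509·0.16) = 326 - 0.509·298.
So N1* = 174/0.919 = 190, and then N2* = 298 - 0.16·190 = 268.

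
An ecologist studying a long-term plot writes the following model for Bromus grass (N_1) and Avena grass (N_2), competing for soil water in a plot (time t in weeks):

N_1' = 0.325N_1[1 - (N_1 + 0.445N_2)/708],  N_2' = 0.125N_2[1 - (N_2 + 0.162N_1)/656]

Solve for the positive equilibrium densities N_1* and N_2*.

N_1* ≈ 448, N_2* ≈ 583

Setting both brackets to zero gives the nullclines N_1 + 0.445N_2 = 708 and 0.162N_1 + N_2 = 656.
Substituting N_2 = 656 - 0.162N_1 into the first: N_1(1 - 0.445·0.162) = 708 - 0.445·656.
So N_1* = 416/0.928 = 448, and then N_2* = 656 - 0.162·448 = 583.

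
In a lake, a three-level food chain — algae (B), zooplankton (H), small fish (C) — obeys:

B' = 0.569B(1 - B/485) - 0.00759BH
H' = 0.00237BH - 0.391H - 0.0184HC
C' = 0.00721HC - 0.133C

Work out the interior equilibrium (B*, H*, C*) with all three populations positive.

B* ≈ 366, H* ≈ 18.4, C* ≈ 25.8

From dC/dt = 0: 0.00721H* = 0.133, so H* = 18.4.
From dB/dt = 0: 0.569(1 - B*/485) = 0.00759·18.4, giving B* = 485·(1 - 0.246) = 366.
From dH/dt = 0: 0.00237·366 - 0.391 = 0.0184C*, so C* = 0.476/0.0184 = 25.8.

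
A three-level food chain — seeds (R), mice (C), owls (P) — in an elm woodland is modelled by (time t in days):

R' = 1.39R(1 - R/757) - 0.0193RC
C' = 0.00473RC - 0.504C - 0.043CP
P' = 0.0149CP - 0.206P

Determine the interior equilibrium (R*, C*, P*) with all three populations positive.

R* ≈ 612, C* ≈ 13.8, P* ≈ 55.6

From dP/dt = 0: 0.0149C* = 0.206, so C* = 13.8.
From dR/dt = 0: 1.39(1 - R*/757) = 0.0193·13.8, giving R* = 757·(1 - 0.192) = 612.
From dC/dt = 0: 0.00473·612 - 0.504 = 0.043P*, so P* = 2.39/0.043 = 55.6.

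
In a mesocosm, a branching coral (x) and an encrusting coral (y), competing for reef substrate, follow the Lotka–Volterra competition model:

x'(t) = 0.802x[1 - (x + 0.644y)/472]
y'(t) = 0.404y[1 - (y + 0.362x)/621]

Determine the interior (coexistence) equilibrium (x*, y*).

Setting both brackets to zero gives the nullclines x + 0.644y = 472 and 0.362x + y = 621.
Substituting y = 621 - 0.362x into the first: x(1 - 0.644·0.362) = 472 - 0.644·621.
So x* = 72.1/0.767 = 94, and then y* = 621 - 0.362·94 = 587.

x* ≈ 94, y* ≈ 587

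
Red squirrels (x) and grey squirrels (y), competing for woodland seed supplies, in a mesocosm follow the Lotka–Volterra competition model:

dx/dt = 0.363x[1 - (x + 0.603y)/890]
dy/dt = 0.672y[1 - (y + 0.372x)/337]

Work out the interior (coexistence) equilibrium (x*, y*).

x* ≈ 885, y* ≈ 7.63

Setting both brackets to zero gives the nullclines x + 0.603y = 890 and 0.372x + y = 337.
Substituting y = 337 - 0.372x into the first: x(1 - 0.603·0.372) = 890 - 0.603·337.
So x* = 687/0.776 = 885, and then y* = 337 - 0.372·885 = 7.63.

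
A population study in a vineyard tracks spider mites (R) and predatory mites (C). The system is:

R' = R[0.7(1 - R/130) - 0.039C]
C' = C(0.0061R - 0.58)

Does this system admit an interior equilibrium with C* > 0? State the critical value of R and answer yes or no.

Threshold R = 95.1; K > 95.1, so yes, the predator persists.

The predator equation gives dC/dt > 0 only when R > 0.58/0.0061 = 95.1.
Without the predator, R → K = 130. Since 130 > 95.1, the predator can invade and persist.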